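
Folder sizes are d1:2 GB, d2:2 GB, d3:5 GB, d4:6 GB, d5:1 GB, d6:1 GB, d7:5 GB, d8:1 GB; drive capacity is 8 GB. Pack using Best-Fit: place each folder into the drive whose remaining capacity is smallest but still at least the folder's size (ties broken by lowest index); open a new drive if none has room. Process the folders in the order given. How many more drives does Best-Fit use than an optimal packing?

1

Best-Fit: [2,2] [5,1] [6,1,1] [5] → 4 drives.
Total size 23 GB; any packing needs at least ⌈23/8⌉ = 3 drives.
An optimal packing achieves that bound: [6,2] [5,2,1] [5,1,1] → 3 drives.
Excess: 4 − 3 = 1.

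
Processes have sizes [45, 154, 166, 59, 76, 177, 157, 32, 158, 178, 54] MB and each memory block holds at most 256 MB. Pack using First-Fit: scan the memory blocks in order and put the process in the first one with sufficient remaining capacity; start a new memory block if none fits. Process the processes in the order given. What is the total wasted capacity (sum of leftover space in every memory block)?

280

memory block 1: place 45 MB, 211 MB left
memory block 1: place 154 MB, 57 MB left
memory block 2: place 166 MB, 90 MB left
memory block 2: place 59 MB, 31 MB left
memory block 3: place 76 MB, 180 MB left
memory block 3: place 177 MB, 3 MB left
memory block 4: place 157 MB, 99 MB left
memory block 1: place 32 MB, 25 MB left
memory block 5: place 158 MB, 98 MB left
memory block 6: place 178 MB, 78 MB left
memory block 4: place 54 MB, 45 MB left
6 memory blocks × 256 MB = 1536 MB; used 1256 MB; unused 280 MB.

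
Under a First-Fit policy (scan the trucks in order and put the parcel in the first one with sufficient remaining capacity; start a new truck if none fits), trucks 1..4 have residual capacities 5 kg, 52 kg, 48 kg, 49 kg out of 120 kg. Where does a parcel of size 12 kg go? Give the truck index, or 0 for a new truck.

2

Trucks with room: truck 2 (52 kg), truck 3 (48 kg), truck 4 (49 kg).
The first with room is truck 2.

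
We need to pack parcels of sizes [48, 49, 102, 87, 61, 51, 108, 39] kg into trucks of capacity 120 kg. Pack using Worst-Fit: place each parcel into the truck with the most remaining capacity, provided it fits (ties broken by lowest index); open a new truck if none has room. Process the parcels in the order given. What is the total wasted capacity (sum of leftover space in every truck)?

Put 48 kg in truck 1; 72 kg remain.
Put 49 kg in truck 1; 23 kg remain.
Put 102 kg in truck 2; 18 kg remain.
Put 87 kg in truck 3; 33 kg remain.
Put 61 kg in truck 4; 59 kg remain.
Put 51 kg in truck 4; 8 kg remain.
Put 108 kg in truck 5; 12 kg remain.
Put 39 kg in truck 6; 81 kg remain.
6 trucks × 120 kg = 720 kg; used 545 kg; unused 175 kg.

175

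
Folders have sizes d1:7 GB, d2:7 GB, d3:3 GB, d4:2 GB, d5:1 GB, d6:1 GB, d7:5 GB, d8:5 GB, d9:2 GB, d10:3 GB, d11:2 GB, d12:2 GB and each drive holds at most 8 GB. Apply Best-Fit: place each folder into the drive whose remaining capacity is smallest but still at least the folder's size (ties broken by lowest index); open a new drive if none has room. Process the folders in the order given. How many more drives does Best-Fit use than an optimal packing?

1

Best-Fit: [7,1] [7,1] [3,2,2] [5,3] [5,2] [2] → 6 drives.
Total size 40 GB; any packing needs at least ⌈40/8⌉ = 5 drives.
An optimal packing achieves that bound: [7,1] [7,1] [5,3] [5,3] [2,2,2,2] → 5 drives.
Excess: 6 − 5 = 1.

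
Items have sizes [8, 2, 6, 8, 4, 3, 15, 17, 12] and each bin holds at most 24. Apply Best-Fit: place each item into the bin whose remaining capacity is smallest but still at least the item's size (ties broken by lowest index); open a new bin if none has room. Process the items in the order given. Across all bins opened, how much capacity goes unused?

8 → bin 1 (remaining 16)
2 → bin 1 (remaining 14)
6 → bin 1 (remaining 8)
8 → bin 1 (remaining 0)
4 → bin 2 (remaining 20)
3 → bin 2 (remaining 17)
15 → bin 2 (remaining 2)
17 → bin 3 (remaining 7)
12 → bin 4 (remaining 12)
4 bins × 24 = 96; used 75; unused 21.

21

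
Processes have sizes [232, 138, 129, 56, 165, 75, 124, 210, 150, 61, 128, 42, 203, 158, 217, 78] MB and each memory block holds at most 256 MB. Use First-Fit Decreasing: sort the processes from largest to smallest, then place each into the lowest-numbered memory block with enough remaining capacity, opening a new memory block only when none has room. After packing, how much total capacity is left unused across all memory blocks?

394

Sorted descending: 232, 217, 210, 203, 165, 158, 150, 138, 129, 128, 124, 78, 75, 61, 56, 42.
memory block 1: place 232 MB, 24 MB left
memory block 2: place 217 MB, 39 MB left
memory block 3: place 210 MB, 46 MB left
memory block 4: place 203 MB, 53 MB left
memory block 5: place 165 MB, 91 MB left
memory block 6: place 158 MB, 98 MB left
memory block 7: place 150 MB, 106 MB left
memory block 8: place 138 MB, 118 MB left
memory block 9: place 129 MB, 127 MB left
memory block 10: place 128 MB, 128 MB left
memory block 9: place 124 MB, 3 MB left
memory block 5: place 78 MB, 13 MB left
memory block 6: place 75 MB, 23 MB left
memory block 7: place 61 MB, 45 MB left
memory block 8: place 56 MB, 62 MB left
memory block 3: place 42 MB, 4 MB left
10 memory blocks × 256 MB = 2560 MB; used 2166 MB; unused 394 MB.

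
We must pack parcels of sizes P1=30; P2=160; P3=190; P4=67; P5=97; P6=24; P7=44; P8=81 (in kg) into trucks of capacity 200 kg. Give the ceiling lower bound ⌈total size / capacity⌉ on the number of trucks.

4 trucks

Total size = 30 + 160 + 190 + 67 + 97 + 24 + 44 + 81 = 693 kg.
⌈693 / 200⌉ = 4.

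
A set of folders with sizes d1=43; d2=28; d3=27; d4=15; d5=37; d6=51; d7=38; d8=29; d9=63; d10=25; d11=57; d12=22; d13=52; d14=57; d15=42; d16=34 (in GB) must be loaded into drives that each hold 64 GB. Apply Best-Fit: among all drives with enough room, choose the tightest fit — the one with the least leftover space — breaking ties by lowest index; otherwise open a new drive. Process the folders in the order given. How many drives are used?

drive 1: place d1 (43 GB), 21 GB left
drive 2: place d2 (28 GB), 36 GB left
drive 2: place d3 (27 GB), 9 GB left
drive 1: place d4 (15 GB), 6 GB left
drive 3: place d5 (37 GB), 27 GB left
drive 4: place d6 (51 GB), 13 GB left
drive 5: place d7 (38 GB), 26 GB left
drive 6: place d8 (29 GB), 35 GB left
drive 7: place d9 (63 GB), 1 GB left
drive 5: place d10 (25 GB), 1 GB left
drive 8: place d11 (57 GB), 7 GB left
drive 3: place d12 (22 GB), 5 GB left
drive 9: place d13 (52 GB), 12 GB left
drive 10: place d14 (57 GB), 7 GB left
drive 11: place d15 (42 GB), 22 GB left
drive 6: place d16 (34 GB), 1 GB left

11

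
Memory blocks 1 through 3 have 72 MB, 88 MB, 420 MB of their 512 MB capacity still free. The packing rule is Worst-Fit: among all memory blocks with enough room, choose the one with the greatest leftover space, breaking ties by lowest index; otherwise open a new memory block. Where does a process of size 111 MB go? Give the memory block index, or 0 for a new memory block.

3

Memory blocks with room: memory block 3 (420 MB).
Most room is memory block 3 with 420 MB free.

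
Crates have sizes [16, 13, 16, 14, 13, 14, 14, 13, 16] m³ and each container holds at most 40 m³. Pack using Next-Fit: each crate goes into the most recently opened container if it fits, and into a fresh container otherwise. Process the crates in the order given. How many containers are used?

Put 16 m³ in container 1; 24 m³ remain.
Put 13 m³ in container 1; 11 m³ remain.
Put 16 m³ in container 2; 24 m³ remain.
Put 14 m³ in container 2; 10 m³ remain.
Put 13 m³ in container 3; 27 m³ remain.
Put 14 m³ in container 3; 13 m³ remain.
Put 14 m³ in container 4; 26 m³ remain.
Put 13 m³ in container 4; 13 m³ remain.
Put 16 m³ in container 5; 24 m³ remain.

5 containers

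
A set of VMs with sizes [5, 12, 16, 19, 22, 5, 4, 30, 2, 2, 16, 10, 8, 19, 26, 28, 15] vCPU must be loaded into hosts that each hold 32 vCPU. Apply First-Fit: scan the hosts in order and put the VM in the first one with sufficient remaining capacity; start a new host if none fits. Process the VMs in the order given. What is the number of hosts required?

host 1: place 5 vCPU, 27 vCPU left
host 1: place 12 vCPU, 15 vCPU left
host 2: place 16 vCPU, 16 vCPU left
host 3: place 19 vCPU, 13 vCPU left
host 4: place 22 vCPU, 10 vCPU left
host 1: place 5 vCPU, 10 vCPU left
host 1: place 4 vCPU, 6 vCPU left
host 5: place 30 vCPU, 2 vCPU left
host 1: place 2 vCPU, 4 vCPU left
host 1: place 2 vCPU, 2 vCPU left
host 2: place 16 vCPU, 0 vCPU left
host 3: place 10 vCPU, 3 vCPU left
host 4: place 8 vCPU, 2 vCPU left
host 6: place 19 vCPU, 13 vCPU left
host 7: place 26 vCPU, 6 vCPU left
host 8: place 28 vCPU, 4 vCPU left
host 9: place 15 vCPU, 17 vCPU left
Final hosts: [5,12,5,4,2,2] [16,16] [19,10] [22,8] [30] [19] [26] [28] [15].

9 hosts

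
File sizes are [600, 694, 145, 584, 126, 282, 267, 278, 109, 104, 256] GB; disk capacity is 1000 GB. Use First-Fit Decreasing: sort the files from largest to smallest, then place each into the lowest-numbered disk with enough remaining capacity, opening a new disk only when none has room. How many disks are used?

4

Sorted descending: 694, 600, 584, 282, 278, 267, 256, 145, 126, 109, 104.
disk 1: place 694 GB, 306 GB left
disk 2: place 600 GB, 400 GB left
disk 3: place 584 GB, 416 GB left
disk 1: place 282 GB, 24 GB left
disk 2: place 278 GB, 122 GB left
disk 3: place 267 GB, 149 GB left
disk 4: place 256 GB, 744 GB left
disk 3: place 145 GB, 4 GB left
disk 4: place 126 GB, 618 GB left
disk 2: place 109 GB, 13 GB left
disk 4: place 104 GB, 514 GB left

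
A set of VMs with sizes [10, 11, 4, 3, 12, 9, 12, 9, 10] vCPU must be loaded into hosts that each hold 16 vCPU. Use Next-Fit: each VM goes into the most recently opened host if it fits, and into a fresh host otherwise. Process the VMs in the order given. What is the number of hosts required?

7 hosts

Put 10 vCPU in host 1; 6 vCPU remain.
Put 11 vCPU in host 2; 5 vCPU remain.
Put 4 vCPU in host 2; 1 vCPU remain.
Put 3 vCPU in host 3; 13 vCPU remain.
Put 12 vCPU in host 3; 1 vCPU remain.
Put 9 vCPU in host 4; 7 vCPU remain.
Put 12 vCPU in host 5; 4 vCPU remain.
Put 9 vCPU in host 6; 7 vCPU remain.
Put 10 vCPU in host 7; 6 vCPU remain.
Final hosts: [10] [11,4] [3,12] [9] [12] [9] [10].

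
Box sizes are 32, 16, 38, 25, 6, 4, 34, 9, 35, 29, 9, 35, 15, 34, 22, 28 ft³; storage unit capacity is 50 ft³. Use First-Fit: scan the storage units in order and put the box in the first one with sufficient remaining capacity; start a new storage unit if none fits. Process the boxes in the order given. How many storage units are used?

32 ft³ → storage unit 1 (remaining 18 ft³)
16 ft³ → storage unit 1 (remaining 2 ft³)
38 ft³ → storage unit 2 (remaining 12 ft³)
25 ft³ → storage unit 3 (remaining 25 ft³)
6 ft³ → storage unit 2 (remaining 6 ft³)
4 ft³ → storage unit 2 (remaining 2 ft³)
34 ft³ → storage unit 4 (remaining 16 ft³)
9 ft³ → storage unit 3 (remaining 16 ft³)
35 ft³ → storage unit 5 (remaining 15 ft³)
29 ft³ → storage unit 6 (remaining 21 ft³)
9 ft³ → storage unit 3 (remaining 7 ft³)
35 ft³ → storage unit 7 (remaining 15 ft³)
15 ft³ → storage unit 4 (remaining 1 ft³)
34 ft³ → storage unit 8 (remaining 16 ft³)
22 ft³ → storage unit 9 (remaining 28 ft³)
28 ft³ → storage unit 9 (remaining 0 ft³)

9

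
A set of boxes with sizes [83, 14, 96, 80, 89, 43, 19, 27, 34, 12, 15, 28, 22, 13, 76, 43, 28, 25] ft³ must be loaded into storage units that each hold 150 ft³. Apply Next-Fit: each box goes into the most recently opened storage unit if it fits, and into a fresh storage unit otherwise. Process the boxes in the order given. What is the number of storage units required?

Put 83 ft³ in storage unit 1; 67 ft³ remain.
Put 14 ft³ in storage unit 1; 53 ft³ remain.
Put 96 ft³ in storage unit 2; 54 ft³ remain.
Put 80 ft³ in storage unit 3; 70 ft³ remain.
Put 89 ft³ in storage unit 4; 61 ft³ remain.
Put 43 ft³ in storage unit 4; 18 ft³ remain.
Put 19 ft³ in storage unit 5; 131 ft³ remain.
Put 27 ft³ in storage unit 5; 104 ft³ remain.
Put 34 ft³ in storage unit 5; 70 ft³ remain.
Put 12 ft³ in storage unit 5; 58 ft³ remain.
Put 15 ft³ in storage unit 5; 43 ft³ remain.
Put 28 ft³ in storage unit 5; 15 ft³ remain.
Put 22 ft³ in storage unit 6; 128 ft³ remain.
Put 13 ft³ in storage unit 6; 115 ft³ remain.
Put 76 ft³ in storage unit 6; 39 ft³ remain.
Put 43 ft³ in storage unit 7; 107 ft³ remain.
Put 28 ft³ in storage unit 7; 79 ft³ remain.
Put 25 ft³ in storage unit 7; 54 ft³ remain.
Final storage units: [83,14] [96] [80] [89,43] [19,27,34,12,15,28] [22,13,76] [43,28,25].

7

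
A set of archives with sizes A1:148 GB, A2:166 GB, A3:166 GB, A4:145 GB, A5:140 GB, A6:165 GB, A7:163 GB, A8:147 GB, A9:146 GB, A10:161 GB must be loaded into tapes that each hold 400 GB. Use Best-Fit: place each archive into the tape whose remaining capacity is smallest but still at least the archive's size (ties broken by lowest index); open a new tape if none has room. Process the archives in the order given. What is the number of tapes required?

Put A1 (148 GB) in tape 1; 252 GB remain.
Put A2 (166 GB) in tape 1; 86 GB remain.
Put A3 (166 GB) in tape 2; 234 GB remain.
Put A4 (145 GB) in tape 2; 89 GB remain.
Put A5 (140 GB) in tape 3; 260 GB remain.
Put A6 (165 GB) in tape 3; 95 GB remain.
Put A7 (163 GB) in tape 4; 237 GB remain.
Put A8 (147 GB) in tape 4; 90 GB remain.
Put A9 (146 GB) in tape 5; 254 GB remain.
Put A10 (161 GB) in tape 5; 93 GB remain.
Final tapes: [148,166] [166,145] [140,165] [163,147] [146,161].

5 tapes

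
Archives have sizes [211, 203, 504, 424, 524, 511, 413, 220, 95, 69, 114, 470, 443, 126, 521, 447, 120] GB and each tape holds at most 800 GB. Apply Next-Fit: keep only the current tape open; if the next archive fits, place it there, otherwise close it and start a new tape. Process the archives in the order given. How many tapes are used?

211 GB → tape 1 (remaining 589 GB)
203 GB → tape 1 (remaining 386 GB)
504 GB → tape 2 (remaining 296 GB)
424 GB → tape 3 (remaining 376 GB)
524 GB → tape 4 (remaining 276 GB)
511 GB → tape 5 (remaining 289 GB)
413 GB → tape 6 (remaining 387 GB)
220 GB → tape 6 (remaining 167 GB)
95 GB → tape 6 (remaining 72 GB)
69 GB → tape 6 (remaining 3 GB)
114 GB → tape 7 (remaining 686 GB)
470 GB → tape 7 (remaining 216 GB)
443 GB → tape 8 (remaining 357 GB)
126 GB → tape 8 (remaining 231 GB)
521 GB → tape 9 (remaining 279 GB)
447 GB → tape 10 (remaining 353 GB)
120 GB → tape 10 (remaining 233 GB)
Final tapes: [211,203] [504] [424] [524] [511] [413,220,95,69] [114,470] [443,126] [521] [447,120].

10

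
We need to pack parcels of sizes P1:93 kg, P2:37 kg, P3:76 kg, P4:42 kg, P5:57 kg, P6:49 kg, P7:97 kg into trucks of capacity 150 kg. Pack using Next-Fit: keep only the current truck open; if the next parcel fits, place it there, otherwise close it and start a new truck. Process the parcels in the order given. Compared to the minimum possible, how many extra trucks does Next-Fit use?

Next-Fit: [93,37] [76,42] [57,49] [97] → 4 trucks.
Total size 451 kg; any packing needs at least ⌈451/150⌉ = 4 trucks.
So 4 is already optimal.

0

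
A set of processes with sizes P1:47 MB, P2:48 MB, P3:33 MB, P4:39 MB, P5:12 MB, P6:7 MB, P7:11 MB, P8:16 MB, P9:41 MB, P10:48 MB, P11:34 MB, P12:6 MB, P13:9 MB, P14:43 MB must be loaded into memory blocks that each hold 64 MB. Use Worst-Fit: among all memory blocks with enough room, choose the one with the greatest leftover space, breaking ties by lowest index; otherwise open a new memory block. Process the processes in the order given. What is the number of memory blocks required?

Put P1 (47 MB) in memory block 1; 17 MB remain.
Put P2 (48 MB) in memory block 2; 16 MB remain.
Put P3 (33 MB) in memory block 3; 31 MB remain.
Put P4 (39 MB) in memory block 4; 25 MB remain.
Put P5 (12 MB) in memory block 3; 19 MB remain.
Put P6 (7 MB) in memory block 4; 18 MB remain.
Put P7 (11 MB) in memory block 3; 8 MB remain.
Put P8 (16 MB) in memory block 4; 2 MB remain.
Put P9 (41 MB) in memory block 5; 23 MB remain.
Put P10 (48 MB) in memory block 6; 16 MB remain.
Put P11 (34 MB) in memory block 7; 30 MB remain.
Put P12 (6 MB) in memory block 7; 24 MB remain.
Put P13 (9 MB) in memory block 7; 15 MB remain.
Put P14 (43 MB) in memory block 8; 21 MB remain.

8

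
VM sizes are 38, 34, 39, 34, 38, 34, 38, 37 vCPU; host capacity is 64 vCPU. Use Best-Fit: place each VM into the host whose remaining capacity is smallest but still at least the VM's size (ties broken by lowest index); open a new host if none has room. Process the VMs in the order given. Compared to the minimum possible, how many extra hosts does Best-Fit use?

Best-Fit: [38] [34] [39] [34] [38] [34] [38] [37] → 8 hosts.
8 VMs exceed 32 vCPU (half the capacity), and no two of those can share a host, so at least 8 hosts are needed.
So 8 is already optimal.

0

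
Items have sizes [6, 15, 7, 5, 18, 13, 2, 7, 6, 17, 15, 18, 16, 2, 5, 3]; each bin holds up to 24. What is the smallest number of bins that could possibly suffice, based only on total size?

7 bins

Total size = 6 + 15 + 7 + 5 + 18 + 13 + 2 + 7 + 6 + 17 + 15 + 18 + 16 + 2 + 5 + 3 = 155.
⌈155 / 24⌉ = 7.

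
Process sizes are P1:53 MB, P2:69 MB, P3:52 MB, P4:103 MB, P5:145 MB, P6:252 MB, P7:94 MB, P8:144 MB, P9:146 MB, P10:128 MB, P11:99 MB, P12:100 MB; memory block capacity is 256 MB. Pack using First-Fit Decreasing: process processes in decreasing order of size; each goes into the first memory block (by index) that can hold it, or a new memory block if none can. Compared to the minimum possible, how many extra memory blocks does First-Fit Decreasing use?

0

First-Fit Decreasing: [252] [146,103] [145,100] [144,99] [128,94] [69,53,52] → 6 memory blocks.
Total size 1385 MB; any packing needs at least ⌈1385/256⌉ = 6 memory blocks.
So 6 is already optimal.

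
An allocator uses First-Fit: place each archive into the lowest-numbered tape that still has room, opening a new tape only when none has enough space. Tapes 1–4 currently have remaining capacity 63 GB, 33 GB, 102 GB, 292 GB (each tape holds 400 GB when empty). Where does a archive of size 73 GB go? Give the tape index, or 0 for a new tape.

Tapes with room: tape 3 (102 GB), tape 4 (292 GB).
The first with room is tape 3.

3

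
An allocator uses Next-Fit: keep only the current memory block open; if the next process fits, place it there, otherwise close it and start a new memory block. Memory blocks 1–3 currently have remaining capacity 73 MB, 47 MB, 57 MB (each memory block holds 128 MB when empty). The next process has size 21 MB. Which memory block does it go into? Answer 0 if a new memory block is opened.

Next-Fit only looks at memory block 3, which has 57 MB free.
21 MB fits there.

3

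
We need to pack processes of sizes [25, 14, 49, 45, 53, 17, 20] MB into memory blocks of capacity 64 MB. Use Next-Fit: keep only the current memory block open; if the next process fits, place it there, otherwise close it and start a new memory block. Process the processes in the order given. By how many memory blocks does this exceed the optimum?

1

Next-Fit: [25,14] [49] [45] [53] [17,20] → 5 memory blocks.
Total size 223 MB; any packing needs at least ⌈223/64⌉ = 4 memory blocks.
An optimal packing achieves that bound: [53] [49,14] [45,17] [25,20] → 4 memory blocks.
Excess: 5 − 4 = 1.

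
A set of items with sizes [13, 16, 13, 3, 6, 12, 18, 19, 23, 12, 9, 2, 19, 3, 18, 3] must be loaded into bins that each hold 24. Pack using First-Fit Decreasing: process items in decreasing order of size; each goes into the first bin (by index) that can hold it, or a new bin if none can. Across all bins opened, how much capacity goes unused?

Sorted descending: 23, 19, 19, 18, 18, 16, 13, 13, 12, 12, 9, 6, 3, 3, 3, 2.
bin 1: place 23, 1 left
bin 2: place 19, 5 left
bin 3: place 19, 5 left
bin 4: place 18, 6 left
bin 5: place 18, 6 left
bin 6: place 16, 8 left
bin 7: place 13, 11 left
bin 8: place 13, 11 left
bin 9: place 12, 12 left
bin 9: place 12, 0 left
bin 7: place 9, 2 left
bin 4: place 6, 0 left
bin 2: place 3, 2 left
bin 3: place 3, 2 left
bin 5: place 3, 3 left
bin 2: place 2, 0 left
9 bins × 24 = 216; used 189; unused 27.

27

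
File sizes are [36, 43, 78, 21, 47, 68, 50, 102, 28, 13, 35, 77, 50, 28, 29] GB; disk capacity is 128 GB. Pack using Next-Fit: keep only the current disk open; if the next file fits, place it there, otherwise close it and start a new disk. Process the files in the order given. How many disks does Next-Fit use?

8

disk 1: place 36 GB, 92 GB left
disk 1: place 43 GB, 49 GB left
disk 2: place 78 GB, 50 GB left
disk 2: place 21 GB, 29 GB left
disk 3: place 47 GB, 81 GB left
disk 3: place 68 GB, 13 GB left
disk 4: place 50 GB, 78 GB left
disk 5: place 102 GB, 26 GB left
disk 6: place 28 GB, 100 GB left
disk 6: place 13 GB, 87 GB left
disk 6: place 35 GB, 52 GB left
disk 7: place 77 GB, 51 GB left
disk 7: place 50 GB, 1 GB left
disk 8: place 28 GB, 100 GB left
disk 8: place 29 GB, 71 GB left
Final disks: [36,43] [78,21] [47,68] [50] [102] [28,13,35] [77,50] [28,29].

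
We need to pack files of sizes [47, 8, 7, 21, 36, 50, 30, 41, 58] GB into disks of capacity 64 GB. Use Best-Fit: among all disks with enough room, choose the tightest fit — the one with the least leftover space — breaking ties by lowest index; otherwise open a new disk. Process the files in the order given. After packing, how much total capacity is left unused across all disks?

86

Put 47 GB in disk 1; 17 GB remain.
Put 8 GB in disk 1; 9 GB remain.
Put 7 GB in disk 1; 2 GB remain.
Put 21 GB in disk 2; 43 GB remain.
Put 36 GB in disk 2; 7 GB remain.
Put 50 GB in disk 3; 14 GB remain.
Put 30 GB in disk 4; 34 GB remain.
Put 41 GB in disk 5; 23 GB remain.
Put 58 GB in disk 6; 6 GB remain.
6 disks × 64 GB = 384 GB; used 298 GB; unused 86 GB.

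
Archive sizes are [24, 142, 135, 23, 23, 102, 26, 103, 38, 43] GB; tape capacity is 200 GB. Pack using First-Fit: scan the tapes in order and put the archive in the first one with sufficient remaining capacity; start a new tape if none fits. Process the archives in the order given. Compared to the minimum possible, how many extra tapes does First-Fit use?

First-Fit: [24,142,23] [135,23,26] [102,38,43] [103] → 4 tapes.
Total size 659 GB; any packing needs at least ⌈659/200⌉ = 4 tapes.
So 4 is already optimal.

0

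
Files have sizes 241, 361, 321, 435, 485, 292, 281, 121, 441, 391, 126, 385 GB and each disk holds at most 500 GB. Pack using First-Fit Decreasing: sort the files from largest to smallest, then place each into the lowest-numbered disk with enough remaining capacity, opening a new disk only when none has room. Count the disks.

10 disks

Sorted descending: 485, 441, 435, 391, 385, 361, 321, 292, 281, 241, 126, 121.
disk 1: place 485 GB, 15 GB left
disk 2: place 441 GB, 59 GB left
disk 3: place 435 GB, 65 GB left
disk 4: place 391 GB, 109 GB left
disk 5: place 385 GB, 115 GB left
disk 6: place 361 GB, 139 GB left
disk 7: place 321 GB, 179 GB left
disk 8: place 292 GB, 208 GB left
disk 9: place 281 GB, 219 GB left
disk 10: place 241 GB, 259 GB left
disk 6: place 126 GB, 13 GB left
disk 7: place 121 GB, 58 GB left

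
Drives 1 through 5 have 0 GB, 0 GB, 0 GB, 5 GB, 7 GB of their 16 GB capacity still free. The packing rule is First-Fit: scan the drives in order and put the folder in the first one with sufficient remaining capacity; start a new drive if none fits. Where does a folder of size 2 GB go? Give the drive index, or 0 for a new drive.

4

Drives with room: drive 4 (5 GB), drive 5 (7 GB).
The first with room is drive 4.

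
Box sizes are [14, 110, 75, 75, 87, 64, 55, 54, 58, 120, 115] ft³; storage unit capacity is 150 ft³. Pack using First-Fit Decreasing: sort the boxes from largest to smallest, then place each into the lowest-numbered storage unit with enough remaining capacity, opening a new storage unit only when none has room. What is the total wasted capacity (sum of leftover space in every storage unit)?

223

Sorted descending: 120, 115, 110, 87, 75, 75, 64, 58, 55, 54, 14.
storage unit 1: place 120 ft³, 30 ft³ left
storage unit 2: place 115 ft³, 35 ft³ left
storage unit 3: place 110 ft³, 40 ft³ left
storage unit 4: place 87 ft³, 63 ft³ left
storage unit 5: place 75 ft³, 75 ft³ left
storage unit 5: place 75 ft³, 0 ft³ left
storage unit 6: place 64 ft³, 86 ft³ left
storage unit 4: place 58 ft³, 5 ft³ left
storage unit 6: place 55 ft³, 31 ft³ left
storage unit 7: place 54 ft³, 96 ft³ left
storage unit 1: place 14 ft³, 16 ft³ left
7 storage units × 150 ft³ = 1050 ft³; used 827 ft³; unused 223 ft³.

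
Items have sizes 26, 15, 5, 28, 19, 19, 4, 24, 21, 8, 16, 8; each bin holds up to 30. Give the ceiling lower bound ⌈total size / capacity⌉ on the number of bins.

7 bins

Total size = 26 + 15 + 5 + 28 + 19 + 19 + 4 + 24 + 21 + 8 + 16 + 8 = 193.
⌈193 / 30⌉ = 7.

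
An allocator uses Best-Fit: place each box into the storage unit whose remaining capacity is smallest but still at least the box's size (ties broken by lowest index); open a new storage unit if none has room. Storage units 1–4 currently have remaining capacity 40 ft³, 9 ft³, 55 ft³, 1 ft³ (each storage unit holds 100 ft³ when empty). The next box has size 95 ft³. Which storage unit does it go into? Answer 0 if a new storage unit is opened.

No storage unit has ≥ 95 ft³ free, so a new storage unit is opened.

0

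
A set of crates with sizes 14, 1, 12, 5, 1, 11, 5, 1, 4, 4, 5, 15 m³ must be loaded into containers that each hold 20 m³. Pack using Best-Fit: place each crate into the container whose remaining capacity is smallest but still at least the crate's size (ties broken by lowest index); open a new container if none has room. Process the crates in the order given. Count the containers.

4 containers

14 m³ → container 1 (remaining 6 m³)
1 m³ → container 1 (remaining 5 m³)
12 m³ → container 2 (remaining 8 m³)
5 m³ → container 1 (remaining 0 m³)
1 m³ → container 2 (remaining 7 m³)
11 m³ → container 3 (remaining 9 m³)
5 m³ → container 2 (remaining 2 m³)
1 m³ → container 2 (remaining 1 m³)
4 m³ → container 3 (remaining 5 m³)
4 m³ → container 3 (remaining 1 m³)
5 m³ → container 4 (remaining 15 m³)
15 m³ → container 4 (remaining 0 m³)
Final containers: [14,1,5] [12,1,5,1] [11,4,4] [5,15].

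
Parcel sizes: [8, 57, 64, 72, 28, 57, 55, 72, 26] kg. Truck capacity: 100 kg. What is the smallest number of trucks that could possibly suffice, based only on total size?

5

Total size = 8 + 57 + 64 + 72 + 28 + 57 + 55 + 72 + 26 = 439 kg.
⌈439 / 100⌉ = 5.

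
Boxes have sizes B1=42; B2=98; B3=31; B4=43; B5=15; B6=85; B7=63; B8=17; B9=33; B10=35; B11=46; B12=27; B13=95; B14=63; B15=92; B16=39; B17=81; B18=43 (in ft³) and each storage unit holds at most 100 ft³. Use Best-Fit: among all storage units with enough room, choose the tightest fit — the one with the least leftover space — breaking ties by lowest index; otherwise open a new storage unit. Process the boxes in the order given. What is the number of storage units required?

B1 (42 ft³) → storage unit 1 (remaining 58 ft³)
B2 (98 ft³) → storage unit 2 (remaining 2 ft³)
B3 (31 ft³) → storage unit 1 (remaining 27 ft³)
B4 (43 ft³) → storage unit 3 (remaining 57 ft³)
B5 (15 ft³) → storage unit 1 (remaining 12 ft³)
B6 (85 ft³) → storage unit 4 (remaining 15 ft³)
B7 (63 ft³) → storage unit 5 (remaining 37 ft³)
B8 (17 ft³) → storage unit 5 (remaining 20 ft³)
B9 (33 ft³) → storage unit 3 (remaining 24 ft³)
B10 (35 ft³) → storage unit 6 (remaining 65 ft³)
B11 (46 ft³) → storage unit 6 (remaining 19 ft³)
B12 (27 ft³) → storage unit 7 (remaining 73 ft³)
B13 (95 ft³) → storage unit 8 (remaining 5 ft³)
B14 (63 ft³) → storage unit 7 (remaining 10 ft³)
B15 (92 ft³) → storage unit 9 (remaining 8 ft³)
B16 (39 ft³) → storage unit 10 (remaining 61 ft³)
B17 (81 ft³) → storage unit 11 (remaining 19 ft³)
B18 (43 ft³) → storage unit 10 (remaining 18 ft³)

11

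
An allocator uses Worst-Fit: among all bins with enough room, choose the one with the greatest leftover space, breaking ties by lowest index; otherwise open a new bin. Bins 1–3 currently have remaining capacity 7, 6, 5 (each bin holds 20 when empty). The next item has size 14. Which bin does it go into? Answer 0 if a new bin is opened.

0

No bin has ≥ 14 free, so a new bin is opened.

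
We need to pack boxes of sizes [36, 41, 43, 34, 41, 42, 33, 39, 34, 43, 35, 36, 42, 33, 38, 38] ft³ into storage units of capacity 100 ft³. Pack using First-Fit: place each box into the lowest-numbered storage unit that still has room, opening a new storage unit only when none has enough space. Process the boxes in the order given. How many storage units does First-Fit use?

36 ft³ → storage unit 1 (remaining 64 ft³)
41 ft³ → storage unit 1 (remaining 23 ft³)
43 ft³ → storage unit 2 (remaining 57 ft³)
34 ft³ → storage unit 2 (remaining 23 ft³)
41 ft³ → storage unit 3 (remaining 59 ft³)
42 ft³ → storage unit 3 (remaining 17 ft³)
33 ft³ → storage unit 4 (remaining 67 ft³)
39 ft³ → storage unit 4 (remaining 28 ft³)
34 ft³ → storage unit 5 (remaining 66 ft³)
43 ft³ → storage unit 5 (remaining 23 ft³)
35 ft³ → storage unit 6 (remaining 65 ft³)
36 ft³ → storage unit 6 (remaining 29 ft³)
42 ft³ → storage unit 7 (remaining 58 ft³)
33 ft³ → storage unit 7 (remaining 25 ft³)
38 ft³ → storage unit 8 (remaining 62 ft³)
38 ft³ → storage unit 8 (remaining 24 ft³)
Final storage units: [36,41] [43,34] [41,42] [33,39] [34,43] [35,36] [42,33] [38,38].

8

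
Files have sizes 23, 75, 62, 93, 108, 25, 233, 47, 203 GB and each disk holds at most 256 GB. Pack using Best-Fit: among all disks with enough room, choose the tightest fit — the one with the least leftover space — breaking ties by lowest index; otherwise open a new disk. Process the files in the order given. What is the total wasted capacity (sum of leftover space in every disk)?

disk 1: place 23 GB, 233 GB left
disk 1: place 75 GB, 158 GB left
disk 1: place 62 GB, 96 GB left
disk 1: place 93 GB, 3 GB left
disk 2: place 108 GB, 148 GB left
disk 2: place 25 GB, 123 GB left
disk 3: place 233 GB, 23 GB left
disk 2: place 47 GB, 76 GB left
disk 4: place 203 GB, 53 GB left
4 disks × 256 GB = 1024 GB; used 869 GB; unused 155 GB.

155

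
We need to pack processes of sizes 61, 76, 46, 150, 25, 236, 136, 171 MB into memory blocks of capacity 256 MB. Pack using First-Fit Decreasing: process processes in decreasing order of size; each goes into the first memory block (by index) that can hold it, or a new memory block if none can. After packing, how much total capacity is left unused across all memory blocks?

123

Sorted descending: 236, 171, 150, 136, 76, 61, 46, 25.
Put 236 MB in memory block 1; 20 MB remain.
Put 171 MB in memory block 2; 85 MB remain.
Put 150 MB in memory block 3; 106 MB remain.
Put 136 MB in memory block 4; 120 MB remain.
Put 76 MB in memory block 2; 9 MB remain.
Put 61 MB in memory block 3; 45 MB remain.
Put 46 MB in memory block 4; 74 MB remain.
Put 25 MB in memory block 3; 20 MB remain.
4 memory blocks × 256 MB = 1024 MB; used 901 MB; unused 123 MB.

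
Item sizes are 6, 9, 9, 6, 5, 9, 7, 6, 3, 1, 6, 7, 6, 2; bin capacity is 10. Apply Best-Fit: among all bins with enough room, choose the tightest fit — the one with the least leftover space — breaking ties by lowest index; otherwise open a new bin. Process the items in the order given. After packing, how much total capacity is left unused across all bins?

Put 6 in bin 1; 4 remain.
Put 9 in bin 2; 1 remain.
Put 9 in bin 3; 1 remain.
Put 6 in bin 4; 4 remain.
Put 5 in bin 5; 5 remain.
Put 9 in bin 6; 1 remain.
Put 7 in bin 7; 3 remain.
Put 6 in bin 8; 4 remain.
Put 3 in bin 7; 0 remain.
Put 1 in bin 2; 0 remain.
Put 6 in bin 9; 4 remain.
Put 7 in bin 10; 3 remain.
Put 6 in bin 11; 4 remain.
Put 2 in bin 10; 1 remain.
11 bins × 10 = 110; used 82; unused 28.

28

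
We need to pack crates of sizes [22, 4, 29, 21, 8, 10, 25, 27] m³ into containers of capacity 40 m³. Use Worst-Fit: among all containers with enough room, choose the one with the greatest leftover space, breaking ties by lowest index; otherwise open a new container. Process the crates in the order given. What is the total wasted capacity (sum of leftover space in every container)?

container 1: place 22 m³, 18 m³ left
container 1: place 4 m³, 14 m³ left
container 2: place 29 m³, 11 m³ left
container 3: place 21 m³, 19 m³ left
container 3: place 8 m³, 11 m³ left
container 1: place 10 m³, 4 m³ left
container 4: place 25 m³, 15 m³ left
container 5: place 27 m³, 13 m³ left
5 containers × 40 m³ = 200 m³; used 146 m³; unused 54 m³.

54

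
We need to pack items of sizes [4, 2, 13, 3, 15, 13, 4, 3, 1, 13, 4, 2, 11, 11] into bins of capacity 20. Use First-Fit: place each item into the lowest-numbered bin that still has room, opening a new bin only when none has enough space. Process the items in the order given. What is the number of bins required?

6

bin 1: place 4, 16 left
bin 1: place 2, 14 left
bin 1: place 13, 1 left
bin 2: place 3, 17 left
bin 2: place 15, 2 left
bin 3: place 13, 7 left
bin 3: place 4, 3 left
bin 3: place 3, 0 left
bin 1: place 1, 0 left
bin 4: place 13, 7 left
bin 4: place 4, 3 left
bin 2: place 2, 0 left
bin 5: place 11, 9 left
bin 6: place 11, 9 left
Final bins: [4,2,13,1] [3,15,2] [13,4,3] [13,4] [11] [11].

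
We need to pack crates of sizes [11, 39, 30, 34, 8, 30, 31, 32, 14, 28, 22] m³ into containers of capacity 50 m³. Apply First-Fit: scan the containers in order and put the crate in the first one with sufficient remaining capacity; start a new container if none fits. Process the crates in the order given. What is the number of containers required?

11 m³ → container 1 (remaining 39 m³)
39 m³ → container 1 (remaining 0 m³)
30 m³ → container 2 (remaining 20 m³)
34 m³ → container 3 (remaining 16 m³)
8 m³ → container 2 (remaining 12 m³)
30 m³ → container 4 (remaining 20 m³)
31 m³ → container 5 (remaining 19 m³)
32 m³ → container 6 (remaining 18 m³)
14 m³ → container 3 (remaining 2 m³)
28 m³ → container 7 (remaining 22 m³)
22 m³ → container 7 (remaining 0 m³)

7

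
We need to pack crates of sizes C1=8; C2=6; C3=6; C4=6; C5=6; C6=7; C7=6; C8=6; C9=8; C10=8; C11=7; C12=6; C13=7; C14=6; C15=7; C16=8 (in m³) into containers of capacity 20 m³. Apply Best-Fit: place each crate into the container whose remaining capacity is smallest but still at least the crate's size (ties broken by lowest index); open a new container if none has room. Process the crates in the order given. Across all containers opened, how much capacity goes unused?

container 1: place C1 (8 m³), 12 m³ left
container 1: place C2 (6 m³), 6 m³ left
container 1: place C3 (6 m³), 0 m³ left
container 2: place C4 (6 m³), 14 m³ left
container 2: place C5 (6 m³), 8 m³ left
container 2: place C6 (7 m³), 1 m³ left
container 3: place C7 (6 m³), 14 m³ left
container 3: place C8 (6 m³), 8 m³ left
container 3: place C9 (8 m³), 0 m³ left
container 4: place C10 (8 m³), 12 m³ left
container 4: place C11 (7 m³), 5 m³ left
container 5: place C12 (6 m³), 14 m³ left
container 5: place C13 (7 m³), 7 m³ left
container 5: place C14 (6 m³), 1 m³ left
container 6: place C15 (7 m³), 13 m³ left
container 6: place C16 (8 m³), 5 m³ left
6 containers × 20 m³ = 120 m³; used 108 m³; unused 12 m³.

12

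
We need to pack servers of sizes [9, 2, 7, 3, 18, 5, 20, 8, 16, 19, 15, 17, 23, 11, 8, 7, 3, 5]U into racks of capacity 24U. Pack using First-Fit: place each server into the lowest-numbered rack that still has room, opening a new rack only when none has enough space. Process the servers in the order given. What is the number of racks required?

Put 9U in rack 1; 15U remain.
Put 2U in rack 1; 13U remain.
Put 7U in rack 1; 6U remain.
Put 3U in rack 1; 3U remain.
Put 18U in rack 2; 6U remain.
Put 5U in rack 2; 1U remain.
Put 20U in rack 3; 4U remain.
Put 8U in rack 4; 16U remain.
Put 16U in rack 4; 0U remain.
Put 19U in rack 5; 5U remain.
Put 15U in rack 6; 9U remain.
Put 17U in rack 7; 7U remain.
Put 23U in rack 8; 1U remain.
Put 11U in rack 9; 13U remain.
Put 8U in rack 6; 1U remain.
Put 7U in rack 7; 0U remain.
Put 3U in rack 1; 0U remain.
Put 5U in rack 5; 0U remain.
Final racks: [9,2,7,3,3] [18,5] [20] [8,16] [19,5] [15,8] [17,7] [23] [11].

9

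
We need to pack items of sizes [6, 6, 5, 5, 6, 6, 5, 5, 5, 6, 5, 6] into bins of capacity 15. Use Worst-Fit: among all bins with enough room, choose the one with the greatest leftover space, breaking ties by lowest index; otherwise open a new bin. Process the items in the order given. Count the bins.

6

bin 1: place 6, 9 left
bin 1: place 6, 3 left
bin 2: place 5, 10 left
bin 2: place 5, 5 left
bin 3: place 6, 9 left
bin 3: place 6, 3 left
bin 2: place 5, 0 left
bin 4: place 5, 10 left
bin 4: place 5, 5 left
bin 5: place 6, 9 left
bin 5: place 5, 4 left
bin 6: place 6, 9 left
Final bins: [6,6] [5,5,5] [6,6] [5,5] [6,5] [6].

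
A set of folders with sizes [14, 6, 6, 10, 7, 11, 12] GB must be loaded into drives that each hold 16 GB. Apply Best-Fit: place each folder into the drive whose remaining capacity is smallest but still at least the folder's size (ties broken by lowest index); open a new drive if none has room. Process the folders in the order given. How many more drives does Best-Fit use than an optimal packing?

1

Best-Fit: [14] [6,6] [10] [7] [11] [12] → 6 drives.
Total size 66 GB; any packing needs at least ⌈66/16⌉ = 5 drives.
An optimal packing achieves that bound: [14] [12] [11] [10,6] [7,6] → 5 drives.
Excess: 6 − 5 = 1.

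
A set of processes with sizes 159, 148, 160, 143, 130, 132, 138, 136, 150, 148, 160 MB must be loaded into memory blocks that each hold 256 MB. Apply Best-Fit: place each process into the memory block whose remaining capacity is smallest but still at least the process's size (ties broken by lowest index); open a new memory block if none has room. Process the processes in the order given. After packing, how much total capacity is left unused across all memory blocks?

1212

159 MB → memory block 1 (remaining 97 MB)
148 MB → memory block 2 (remaining 108 MB)
160 MB → memory block 3 (remaining 96 MB)
143 MB → memory block 4 (remaining 113 MB)
130 MB → memory block 5 (remaining 126 MB)
132 MB → memory block 6 (remaining 124 MB)
138 MB → memory block 7 (remaining 118 MB)
136 MB → memory block 8 (remaining 120 MB)
150 MB → memory block 9 (remaining 106 MB)
148 MB → memory block 10 (remaining 108 MB)
160 MB → memory block 11 (remaining 96 MB)
11 memory blocks × 256 MB = 2816 MB; used 1604 MB; unused 1212 MB.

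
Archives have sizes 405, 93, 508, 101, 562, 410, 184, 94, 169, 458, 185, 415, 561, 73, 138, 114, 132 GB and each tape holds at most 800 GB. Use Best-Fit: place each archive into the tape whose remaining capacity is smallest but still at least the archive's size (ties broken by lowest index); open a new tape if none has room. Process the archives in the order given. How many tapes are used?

7

405 GB → tape 1 (remaining 395 GB)
93 GB → tape 1 (remaining 302 GB)
508 GB → tape 2 (remaining 292 GB)
101 GB → tape 2 (remaining 191 GB)
562 GB → tape 3 (remaining 238 GB)
410 GB → tape 4 (remaining 390 GB)
184 GB → tape 2 (remaining 7 GB)
94 GB → tape 3 (remaining 144 GB)
169 GB → tape 1 (remaining 133 GB)
458 GB → tape 5 (remaining 342 GB)
185 GB → tape 5 (remaining 157 GB)
415 GB → tape 6 (remaining 385 GB)
561 GB → tape 7 (remaining 239 GB)
73 GB → tape 1 (remaining 60 GB)
138 GB → tape 3 (remaining 6 GB)
114 GB → tape 5 (remaining 43 GB)
132 GB → tape 7 (remaining 107 GB)
Final tapes: [405,93,169,73] [508,101,184] [562,94,138] [410] [458,185,114] [415] [561,132].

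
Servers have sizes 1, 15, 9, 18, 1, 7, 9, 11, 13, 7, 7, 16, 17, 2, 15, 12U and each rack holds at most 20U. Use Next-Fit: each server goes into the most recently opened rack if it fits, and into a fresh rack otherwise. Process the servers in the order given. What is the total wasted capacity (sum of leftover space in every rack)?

60

1U → rack 1 (remaining 19U)
15U → rack 1 (remaining 4U)
9U → rack 2 (remaining 11U)
18U → rack 3 (remaining 2U)
1U → rack 3 (remaining 1U)
7U → rack 4 (remaining 13U)
9U → rack 4 (remaining 4U)
11U → rack 5 (remaining 9U)
13U → rack 6 (remaining 7U)
7U → rack 6 (remaining 0U)
7U → rack 7 (remaining 13U)
16U → rack 8 (remaining 4U)
17U → rack 9 (remaining 3U)
2U → rack 9 (remaining 1U)
15U → rack 10 (remaining 5U)
12U → rack 11 (remaining 8U)
11 racks × 20U = 220U; used 160U; unused 60U.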